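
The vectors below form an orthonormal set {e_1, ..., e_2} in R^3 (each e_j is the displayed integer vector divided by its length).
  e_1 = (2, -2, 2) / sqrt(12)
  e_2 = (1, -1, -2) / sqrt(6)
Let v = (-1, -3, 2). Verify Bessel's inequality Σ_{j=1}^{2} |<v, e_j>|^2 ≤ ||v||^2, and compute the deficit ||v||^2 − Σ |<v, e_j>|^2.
Σ |<v, e_j>|^2 = 6; ||v||^2 = 14; deficit = 8

Write each e_j = u_j / sqrt(<u_j, u_j>) where u_j is the displayed integer vector. Then <v, e_j> = <v, u_j> / sqrt(<u_j, u_j>), so |<v, e_j>|^2 = <v, u_j>^2 / <u_j, u_j>.
Coefficients: <v, e_1> = 8/sqrt(12), <v, e_2> = -2/sqrt(6).
Square and sum: Σ |<v, e_j>|^2 = 6.
Compute ||v||^2 = v·v = 14.
Deficit = 14 − 6 = 8 ≥ 0, confirming Bessel's inequality. (The deficit equals ||v − Σ <v,e_j> e_j||^2, the squared distance from v to span{e_j}.)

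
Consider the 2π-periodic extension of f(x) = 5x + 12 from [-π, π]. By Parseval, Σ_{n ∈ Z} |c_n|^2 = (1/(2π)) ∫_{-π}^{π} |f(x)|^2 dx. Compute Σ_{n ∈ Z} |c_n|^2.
Σ |c_n|^2 = 25π^2/3 + 144

Expand and integrate term by term over [-π, π]:
  ∫ (5x)^2 dx = 25·(2π^3/3); ∫ 2·5·(12)·x dx = 0 (odd integrand); ∫ 12^2 dx = 144·2π.
So (1/(2π)) ∫_{-π}^{π} (5x + 12)^2 dx = 25π^2/3 + 144 = 25π^2/3 + 144.
Parseval ⇒ Σ |c_n|^2 = 25π^2/3 + 144.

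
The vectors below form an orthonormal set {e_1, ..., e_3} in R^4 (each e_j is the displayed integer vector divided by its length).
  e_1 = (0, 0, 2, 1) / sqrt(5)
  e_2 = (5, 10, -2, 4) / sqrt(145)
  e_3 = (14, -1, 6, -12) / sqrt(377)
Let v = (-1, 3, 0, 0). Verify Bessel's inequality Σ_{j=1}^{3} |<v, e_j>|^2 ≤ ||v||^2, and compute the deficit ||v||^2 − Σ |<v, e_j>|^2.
Σ |<v, e_j>|^2 = 66/13; ||v||^2 = 10; deficit = 64/13

Write each e_j = u_j / sqrt(<u_j, u_j>) where u_j is the displayed integer vector. Then <v, e_j> = <v, u_j> / sqrt(<u_j, u_j>), so |<v, e_j>|^2 = <v, u_j>^2 / <u_j, u_j>.
Coefficients: <v, e_1> = 0/sqrt(5), <v, e_2> = 25/sqrt(145), <v, e_3> = -17/sqrt(377).
Square and sum: Σ |<v, e_j>|^2 = 66/13.
Compute ||v||^2 = v·v = 10.
Deficit = 10 − 66/13 = 64/13 ≥ 0, confirming Bessel's inequality. (The deficit equals ||v − Σ <v,e_j> e_j||^2, the squared distance from v to span{e_j}.)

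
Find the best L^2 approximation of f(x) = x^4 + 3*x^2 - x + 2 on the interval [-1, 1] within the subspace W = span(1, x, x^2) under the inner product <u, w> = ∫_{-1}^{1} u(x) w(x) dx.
g(x) = 27*x^2/7 - x + 67/35

The best approximation g ∈ W is the orthogonal projection of f onto W. Writing g = a_0 + a_1 x + a_2 x^2, the coefficients solve the normal equations G · a = b where
  G_{ij} = <φ_i, φ_j> and b_i = <f, φ_i>, with φ_0 = 1, φ_1 = x, φ_2 = x^2.
G =
  [2, 0, 2/3]
  [0, 2/3, 0]
  [2/3, 0, 2/5],
b = (32/5, -2/3, 296/105).
Solving gives a_0 = 67/35, a_1 = -1, a_2 = 27/7, so
  g(x) = 27*x^2/7 - x + 67/35.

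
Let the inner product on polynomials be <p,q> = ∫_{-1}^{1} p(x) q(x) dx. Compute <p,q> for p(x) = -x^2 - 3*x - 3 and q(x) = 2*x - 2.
<p,q> = 28/3

Expand the product: p(x)·q(x) = -2*x^3 - 4*x^2 + 6.
∫_{-1}^{1} of each monomial x^k gives [2/(k+1) if k even, 0 if k odd]. Integrating term-by-term (or equivalently evaluating the antiderivative F(x) = -x^4/2 - 4*x^3/3 + 6*x at the endpoints):
  F(1) − F(−1) = 25/6 − (-31/6) = 28/3.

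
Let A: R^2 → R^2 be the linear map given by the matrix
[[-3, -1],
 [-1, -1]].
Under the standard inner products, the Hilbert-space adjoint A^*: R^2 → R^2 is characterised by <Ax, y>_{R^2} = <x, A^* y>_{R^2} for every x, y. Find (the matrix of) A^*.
A^* = A^T =
[[-3, -1],
 [-1, -1]]

For real matrices with standard dot products, the defining identity <Ax, y> = <x, A^* y> gives (Ax)^T y = x^T (A^*) y, i.e. x^T A^T y = x^T (A^*) y. Since this holds for all x, y, we must have A^* = A^T. Therefore
A^* =
[[-3, -1],
 [-1, -1]].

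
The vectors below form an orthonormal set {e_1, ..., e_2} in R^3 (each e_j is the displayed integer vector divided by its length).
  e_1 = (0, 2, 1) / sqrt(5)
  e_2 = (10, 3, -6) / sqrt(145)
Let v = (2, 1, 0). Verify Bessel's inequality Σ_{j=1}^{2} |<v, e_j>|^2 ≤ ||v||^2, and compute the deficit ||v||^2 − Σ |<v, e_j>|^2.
Σ |<v, e_j>|^2 = 129/29; ||v||^2 = 5; deficit = 16/29

Write each e_j = u_j / sqrt(<u_j, u_j>) where u_j is the displayed integer vector. Then <v, e_j> = <v, u_j> / sqrt(<u_j, u_j>), so |<v, e_j>|^2 = <v, u_j>^2 / <u_j, u_j>.
Coefficients: <v, e_1> = 2/sqrt(5), <v, e_2> = 23/sqrt(145).
Square and sum: Σ |<v, e_j>|^2 = 129/29.
Compute ||v||^2 = v·v = 5.
Deficit = 5 − 129/29 = 16/29 ≥ 0, confirming Bessel's inequality. (The deficit equals ||v − Σ <v,e_j> e_j||^2, the squared distance from v to span{e_j}.)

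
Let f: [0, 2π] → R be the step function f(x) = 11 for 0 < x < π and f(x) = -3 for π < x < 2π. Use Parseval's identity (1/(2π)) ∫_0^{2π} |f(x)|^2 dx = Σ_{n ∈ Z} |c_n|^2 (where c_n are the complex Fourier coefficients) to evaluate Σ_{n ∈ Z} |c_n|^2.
Σ |c_n|^2 = 65

Parseval equates the L^2 energy of f (normalised by 1/(2π)) with the ℓ^2 sum of its Fourier coefficients: (1/(2π)) ∫_0^{2π} |f|^2 = Σ |c_n|^2.
Compute the left side: (1/(2π)) [∫_0^π 11^2 dx + ∫_π^{2π} (-3)^2 dx] = (1/(2π)) · (121π + 9π) = (121 + 9)/2 = 65.
So Σ_{n ∈ Z} |c_n|^2 = 65.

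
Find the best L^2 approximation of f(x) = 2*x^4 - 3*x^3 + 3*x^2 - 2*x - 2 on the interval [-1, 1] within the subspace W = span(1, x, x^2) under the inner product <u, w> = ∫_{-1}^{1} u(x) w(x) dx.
g(x) = 33*x^2/7 - 19*x/5 - 76/35

The best approximation g ∈ W is the orthogonal projection of f onto W. Writing g = a_0 + a_1 x + a_2 x^2, the coefficients solve the normal equations G · a = b where
  G_{ij} = <φ_i, φ_j> and b_i = <f, φ_i>, with φ_0 = 1, φ_1 = x, φ_2 = x^2.
G =
  [2, 0, 2/3]
  [0, 2/3, 0]
  [2/3, 0, 2/5],
b = (-6/5, -38/15, 46/105).
Solving gives a_0 = -76/35, a_1 = -19/5, a_2 = 33/7, so
  g(x) = 33*x^2/7 - 19*x/5 - 76/35.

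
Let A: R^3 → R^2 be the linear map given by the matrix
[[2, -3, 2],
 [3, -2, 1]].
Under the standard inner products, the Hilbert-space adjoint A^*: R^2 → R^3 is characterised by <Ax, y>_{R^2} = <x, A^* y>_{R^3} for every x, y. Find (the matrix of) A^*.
A^* = A^T =
[[2, 3],
 [-3, -2],
 [2, 1]]

For real matrices with standard dot products, the defining identity <Ax, y> = <x, A^* y> gives (Ax)^T y = x^T (A^*) y, i.e. x^T A^T y = x^T (A^*) y. Since this holds for all x, y, we must have A^* = A^T. Therefore
A^* =
[[2, 3],
 [-3, -2],
 [2, 1]].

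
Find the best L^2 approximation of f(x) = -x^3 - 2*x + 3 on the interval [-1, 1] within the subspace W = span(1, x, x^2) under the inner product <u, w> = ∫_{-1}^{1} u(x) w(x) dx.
g(x) = 3 - 13*x/5

The best approximation g ∈ W is the orthogonal projection of f onto W. Writing g = a_0 + a_1 x + a_2 x^2, the coefficients solve the normal equations G · a = b where
  G_{ij} = <φ_i, φ_j> and b_i = <f, φ_i>, with φ_0 = 1, φ_1 = x, φ_2 = x^2.
G =
  [2, 0, 2/3]
  [0, 2/3, 0]
  [2/3, 0, 2/5],
b = (6, -26/15, 2).
Solving gives a_0 = 3, a_1 = -13/5, a_2 = 0, so
  g(x) = 3 - 13*x/5.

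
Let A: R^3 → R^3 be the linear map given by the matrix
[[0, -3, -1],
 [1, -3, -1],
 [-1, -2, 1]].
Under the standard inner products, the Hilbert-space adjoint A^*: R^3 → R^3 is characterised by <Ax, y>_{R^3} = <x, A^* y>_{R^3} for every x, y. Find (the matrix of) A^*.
A^* = A^T =
[[0, 1, -1],
 [-3, -3, -2],
 [-1, -1, 1]]

For real matrices with standard dot products, the defining identity <Ax, y> = <x, A^* y> gives (Ax)^T y = x^T (A^*) y, i.e. x^T A^T y = x^T (A^*) y. Since this holds for all x, y, we must have A^* = A^T. Therefore
A^* =
[[0, 1, -1],
 [-3, -3, -2],
 [-1, -1, 1]].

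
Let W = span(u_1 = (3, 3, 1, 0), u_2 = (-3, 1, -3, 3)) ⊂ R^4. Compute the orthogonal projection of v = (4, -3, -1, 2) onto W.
proj_W(v) = (294/451, -90/451, 290/451, -288/451)

Set up U = [u_1 | ... | u_2] ∈ R^(4×2). The projector onto W = col(U) is P = U (U^T U)^(-1) U^T.
Compute U^T U =
  [19, -9]
  [-9, 28],
and U^T v = (2, -6).
Solve U^T U · c = U^T v for the coefficients: c = (2/451, -96/451). The projection is proj_W(v) = U c.
Check: (v - proj_W(v)) · u_1 = 0  (should be 0).
Check: (v - proj_W(v)) · u_2 = 0  (should be 0).
Result: proj_W(v) = (294/451, -90/451, 290/451, -288/451).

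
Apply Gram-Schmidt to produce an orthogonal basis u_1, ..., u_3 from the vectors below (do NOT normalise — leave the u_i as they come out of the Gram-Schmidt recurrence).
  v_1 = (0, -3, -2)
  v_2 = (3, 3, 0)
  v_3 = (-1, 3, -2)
Orthogonal basis:
  u_1 = (0, -3, -2)
  u_2 = (3, 12/13, -18/13)
  u_3 = (-28/17, 28/17, -42/17)

Apply the Gram-Schmidt recurrence
  u_1 = v_1
  u_i = v_i − Σ_{j<i} ((v_i · u_j) / (u_j · u_j)) · u_j.

Step by step this gives:
  u_1 = (0, -3, -2)
  u_2 = (3, 12/13, -18/13)
  u_3 = (-28/17, 28/17, -42/17)

Orthogonality check:
  u_2 · u_1 = 0 (should be 0)
  u_3 · u_1 = 0 (should be 0)
  u_3 · u_2 = 0 (should be 0)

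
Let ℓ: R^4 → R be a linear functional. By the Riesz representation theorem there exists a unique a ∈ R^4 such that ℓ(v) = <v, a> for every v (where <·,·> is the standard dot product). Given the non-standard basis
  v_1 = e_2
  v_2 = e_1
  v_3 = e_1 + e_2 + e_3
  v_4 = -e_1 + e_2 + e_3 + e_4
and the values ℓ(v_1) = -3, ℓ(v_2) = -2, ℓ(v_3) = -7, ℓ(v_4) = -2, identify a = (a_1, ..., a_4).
a = (-2, -3, -2, 1)

Write a = (a_1, ..., a_4) in the standard basis. For each basis vector v_i, ℓ(v_i) = <v_i, a> is a linear equation in the a_j's. Collect the n equations into a matrix system V a = ℓ, where row i of V is v_i (expressed in the standard basis). Since V is invertible (lower-triangular with 1s on the diagonal, up to permutation), solve by back-substitution:
  V =
[[0, 1, 0, 0],
 [1, 0, 0, 0],
 [1, 1, 1, 0],
 [-1, 1, 1, 1]]
  V a = (-3, -2, -7, -2)
Solving gives a = (-2, -3, -2, 1).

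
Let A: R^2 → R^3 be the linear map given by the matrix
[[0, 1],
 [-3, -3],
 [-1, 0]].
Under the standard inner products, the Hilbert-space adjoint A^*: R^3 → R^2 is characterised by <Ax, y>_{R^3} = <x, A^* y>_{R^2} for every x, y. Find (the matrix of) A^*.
A^* = A^T =
[[0, -3, -1],
 [1, -3, 0]]

For real matrices with standard dot products, the defining identity <Ax, y> = <x, A^* y> gives (Ax)^T y = x^T (A^*) y, i.e. x^T A^T y = x^T (A^*) y. Since this holds for all x, y, we must have A^* = A^T. Therefore
A^* =
[[0, -3, -1],
 [1, -3, 0]].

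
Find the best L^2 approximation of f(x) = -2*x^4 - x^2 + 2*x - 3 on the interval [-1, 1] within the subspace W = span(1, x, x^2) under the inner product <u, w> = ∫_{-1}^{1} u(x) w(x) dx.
g(x) = -19*x^2/7 + 2*x - 99/35

The best approximation g ∈ W is the orthogonal projection of f onto W. Writing g = a_0 + a_1 x + a_2 x^2, the coefficients solve the normal equations G · a = b where
  G_{ij} = <φ_i, φ_j> and b_i = <f, φ_i>, with φ_0 = 1, φ_1 = x, φ_2 = x^2.
G =
  [2, 0, 2/3]
  [0, 2/3, 0]
  [2/3, 0, 2/5],
b = (-112/15, 4/3, -104/35).
Solving gives a_0 = -99/35, a_1 = 2, a_2 = -19/7, so
  g(x) = -19*x^2/7 + 2*x - 99/35.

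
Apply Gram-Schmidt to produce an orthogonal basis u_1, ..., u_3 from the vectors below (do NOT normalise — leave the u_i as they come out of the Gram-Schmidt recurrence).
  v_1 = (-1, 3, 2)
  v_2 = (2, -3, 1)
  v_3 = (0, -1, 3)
Orthogonal basis:
  u_1 = (-1, 3, 2)
  u_2 = (19/14, -15/14, 16/7)
  u_3 = (-126/115, -14/23, 42/115)

Apply the Gram-Schmidt recurrence
  u_1 = v_1
  u_i = v_i − Σ_{j<i} ((v_i · u_j) / (u_j · u_j)) · u_j.

Step by step this gives:
  u_1 = (-1, 3, 2)
  u_2 = (19/14, -15/14, 16/7)
  u_3 = (-126/115, -14/23, 42/115)

Orthogonality check:
  u_2 · u_1 = 0 (should be 0)
  u_3 · u_1 = 0 (should be 0)
  u_3 · u_2 = 0 (should be 0)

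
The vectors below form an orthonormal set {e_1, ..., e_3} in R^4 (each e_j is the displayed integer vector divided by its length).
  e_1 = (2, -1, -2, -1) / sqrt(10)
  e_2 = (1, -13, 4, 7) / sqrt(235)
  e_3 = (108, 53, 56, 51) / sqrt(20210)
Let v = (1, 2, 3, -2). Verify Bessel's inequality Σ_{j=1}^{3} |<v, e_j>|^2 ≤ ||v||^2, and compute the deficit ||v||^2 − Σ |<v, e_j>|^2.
Σ |<v, e_j>|^2 = 369/43; ||v||^2 = 18; deficit = 405/43

Write each e_j = u_j / sqrt(<u_j, u_j>) where u_j is the displayed integer vector. Then <v, e_j> = <v, u_j> / sqrt(<u_j, u_j>), so |<v, e_j>|^2 = <v, u_j>^2 / <u_j, u_j>.
Coefficients: <v, e_1> = -4/sqrt(10), <v, e_2> = -27/sqrt(235), <v, e_3> = 280/sqrt(20210).
Square and sum: Σ |<v, e_j>|^2 = 369/43.
Compute ||v||^2 = v·v = 18.
Deficit = 18 − 369/43 = 405/43 ≥ 0, confirming Bessel's inequality. (The deficit equals ||v − Σ <v,e_j> e_j||^2, the squared distance from v to span{e_j}.)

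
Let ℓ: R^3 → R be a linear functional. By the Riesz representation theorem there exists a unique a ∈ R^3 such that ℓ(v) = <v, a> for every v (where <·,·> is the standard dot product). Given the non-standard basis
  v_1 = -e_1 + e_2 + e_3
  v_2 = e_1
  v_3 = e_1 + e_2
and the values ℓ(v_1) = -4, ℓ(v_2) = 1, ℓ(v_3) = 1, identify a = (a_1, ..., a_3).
a = (1, 0, -3)

Write a = (a_1, ..., a_3) in the standard basis. For each basis vector v_i, ℓ(v_i) = <v_i, a> is a linear equation in the a_j's. Collect the n equations into a matrix system V a = ℓ, where row i of V is v_i (expressed in the standard basis). Since V is invertible (lower-triangular with 1s on the diagonal, up to permutation), solve by back-substitution:
  V =
[[-1, 1, 1],
 [1, 0, 0],
 [1, 1, 0]]
  V a = (-4, 1, 1)
Solving gives a = (1, 0, -3).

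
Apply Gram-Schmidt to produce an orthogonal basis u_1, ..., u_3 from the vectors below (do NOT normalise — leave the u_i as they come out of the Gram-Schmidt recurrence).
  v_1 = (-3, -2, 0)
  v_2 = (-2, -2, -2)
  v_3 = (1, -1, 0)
Orthogonal basis:
  u_1 = (-3, -2, 0)
  u_2 = (4/13, -6/13, -2)
  u_3 = (5/7, -15/14, 5/14)

Apply the Gram-Schmidt recurrence
  u_1 = v_1
  u_i = v_i − Σ_{j<i} ((v_i · u_j) / (u_j · u_j)) · u_j.

Step by step this gives:
  u_1 = (-3, -2, 0)
  u_2 = (4/13, -6/13, -2)
  u_3 = (5/7, -15/14, 5/14)

Orthogonality check:
  u_2 · u_1 = 0 (should be 0)
  u_3 · u_1 = 0 (should be 0)
  u_3 · u_2 = 0 (should be 0)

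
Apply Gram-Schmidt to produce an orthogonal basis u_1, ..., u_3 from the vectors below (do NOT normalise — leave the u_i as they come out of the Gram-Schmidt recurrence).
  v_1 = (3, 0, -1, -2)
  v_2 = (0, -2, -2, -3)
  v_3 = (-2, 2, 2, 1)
Orthogonal basis:
  u_1 = (3, 0, -1, -2)
  u_2 = (-12/7, -2, -10/7, -13/7)
  u_3 = (-17/29, 100/87, 59/87, -106/87)

Apply the Gram-Schmidt recurrence
  u_1 = v_1
  u_i = v_i − Σ_{j<i} ((v_i · u_j) / (u_j · u_j)) · u_j.

Step by step this gives:
  u_1 = (3, 0, -1, -2)
  u_2 = (-12/7, -2, -10/7, -13/7)
  u_3 = (-17/29, 100/87, 59/87, -106/87)

Orthogonality check:
  u_2 · u_1 = 0 (should be 0)
  u_3 · u_1 = 0 (should be 0)
  u_3 · u_2 = 0 (should be 0)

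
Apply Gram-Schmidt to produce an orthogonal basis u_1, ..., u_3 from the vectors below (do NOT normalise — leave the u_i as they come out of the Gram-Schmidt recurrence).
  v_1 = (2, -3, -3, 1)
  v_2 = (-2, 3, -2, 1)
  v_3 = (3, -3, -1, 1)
Orthogonal basis:
  u_1 = (2, -3, -3, 1)
  u_2 = (-34/23, 51/23, -64/23, 29/23)
  u_3 = (5/7, 3/7, 2/7, 5/7)

Apply the Gram-Schmidt recurrence
  u_1 = v_1
  u_i = v_i − Σ_{j<i} ((v_i · u_j) / (u_j · u_j)) · u_j.

Step by step this gives:
  u_1 = (2, -3, -3, 1)
  u_2 = (-34/23, 51/23, -64/23, 29/23)
  u_3 = (5/7, 3/7, 2/7, 5/7)

Orthogonality check:
  u_2 · u_1 = 0 (should be 0)
  u_3 · u_1 = 0 (should be 0)
  u_3 · u_2 = 0 (should be 0)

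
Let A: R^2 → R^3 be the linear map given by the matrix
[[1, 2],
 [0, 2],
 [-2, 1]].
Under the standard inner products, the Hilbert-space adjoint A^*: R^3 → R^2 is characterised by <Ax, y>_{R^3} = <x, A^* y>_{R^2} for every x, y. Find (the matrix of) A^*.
A^* = A^T =
[[1, 0, -2],
 [2, 2, 1]]

For real matrices with standard dot products, the defining identity <Ax, y> = <x, A^* y> gives (Ax)^T y = x^T (A^*) y, i.e. x^T A^T y = x^T (A^*) y. Since this holds for all x, y, we must have A^* = A^T. Therefore
A^* =
[[1, 0, -2],
 [2, 2, 1]].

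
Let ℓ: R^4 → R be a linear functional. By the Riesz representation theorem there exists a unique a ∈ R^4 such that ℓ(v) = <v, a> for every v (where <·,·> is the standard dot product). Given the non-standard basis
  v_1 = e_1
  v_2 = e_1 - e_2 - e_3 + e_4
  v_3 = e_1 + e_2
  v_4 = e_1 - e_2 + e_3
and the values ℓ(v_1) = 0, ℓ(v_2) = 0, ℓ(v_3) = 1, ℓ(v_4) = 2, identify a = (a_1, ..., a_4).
a = (0, 1, 3, 4)

Write a = (a_1, ..., a_4) in the standard basis. For each basis vector v_i, ℓ(v_i) = <v_i, a> is a linear equation in the a_j's. Collect the n equations into a matrix system V a = ℓ, where row i of V is v_i (expressed in the standard basis). Since V is invertible (lower-triangular with 1s on the diagonal, up to permutation), solve by back-substitution:
  V =
[[1, 0, 0, 0],
 [1, -1, -1, 1],
 [1, 1, 0, 0],
 [1, -1, 1, 0]]
  V a = (0, 0, 1, 2)
Solving gives a = (0, 1, 3, 4).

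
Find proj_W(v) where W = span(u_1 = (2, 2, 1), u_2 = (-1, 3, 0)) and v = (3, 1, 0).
proj_W(v) = (96/37, 32/37, 40/37)

Set up U = [u_1 | ... | u_2] ∈ R^(3×2). The projector onto W = col(U) is P = U (U^T U)^(-1) U^T.
Compute U^T U =
  [9, 4]
  [4, 10],
and U^T v = (8, 0).
Solve U^T U · c = U^T v for the coefficients: c = (40/37, -16/37). The projection is proj_W(v) = U c.
Check: (v - proj_W(v)) · u_1 = 0  (should be 0).
Check: (v - proj_W(v)) · u_2 = 0  (should be 0).
Result: proj_W(v) = (96/37, 32/37, 40/37).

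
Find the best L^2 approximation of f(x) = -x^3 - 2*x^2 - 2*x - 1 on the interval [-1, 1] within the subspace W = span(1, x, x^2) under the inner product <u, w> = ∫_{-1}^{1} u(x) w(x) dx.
g(x) = -2*x^2 - 13*x/5 - 1

The best approximation g ∈ W is the orthogonal projection of f onto W. Writing g = a_0 + a_1 x + a_2 x^2, the coefficients solve the normal equations G · a = b where
  G_{ij} = <φ_i, φ_j> and b_i = <f, φ_i>, with φ_0 = 1, φ_1 = x, φ_2 = x^2.
G =
  [2, 0, 2/3]
  [0, 2/3, 0]
  [2/3, 0, 2/5],
b = (-10/3, -26/15, -22/15).
Solving gives a_0 = -1, a_1 = -13/5, a_2 = -2, so
  g(x) = -2*x^2 - 13*x/5 - 1.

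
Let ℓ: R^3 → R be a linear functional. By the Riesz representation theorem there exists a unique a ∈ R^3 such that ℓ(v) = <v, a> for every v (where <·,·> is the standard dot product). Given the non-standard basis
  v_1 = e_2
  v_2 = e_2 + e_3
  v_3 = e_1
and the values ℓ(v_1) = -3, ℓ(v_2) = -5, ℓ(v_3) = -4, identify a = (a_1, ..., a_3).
a = (-4, -3, -2)

Write a = (a_1, ..., a_3) in the standard basis. For each basis vector v_i, ℓ(v_i) = <v_i, a> is a linear equation in the a_j's. Collect the n equations into a matrix system V a = ℓ, where row i of V is v_i (expressed in the standard basis). Since V is invertible (lower-triangular with 1s on the diagonal, up to permutation), solve by back-substitution:
  V =
[[0, 1, 0],
 [0, 1, 1],
 [1, 0, 0]]
  V a = (-3, -5, -4)
Solving gives a = (-4, -3, -2).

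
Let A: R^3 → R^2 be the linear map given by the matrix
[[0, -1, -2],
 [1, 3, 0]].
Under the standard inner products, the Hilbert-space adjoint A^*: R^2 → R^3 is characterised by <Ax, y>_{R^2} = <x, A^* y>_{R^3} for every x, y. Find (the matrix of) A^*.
A^* = A^T =
[[0, 1],
 [-1, 3],
 [-2, 0]]

For real matrices with standard dot products, the defining identity <Ax, y> = <x, A^* y> gives (Ax)^T y = x^T (A^*) y, i.e. x^T A^T y = x^T (A^*) y. Since this holds for all x, y, we must have A^* = A^T. Therefore
A^* =
[[0, 1],
 [-1, 3],
 [-2, 0]].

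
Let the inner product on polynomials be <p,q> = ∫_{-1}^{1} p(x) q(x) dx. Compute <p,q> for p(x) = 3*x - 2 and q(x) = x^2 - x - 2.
<p,q> = 14/3

Expand the product: p(x)·q(x) = 3*x^3 - 5*x^2 - 4*x + 4.
∫_{-1}^{1} of each monomial x^k gives [2/(k+1) if k even, 0 if k odd]. Integrating term-by-term (or equivalently evaluating the antiderivative F(x) = 3*x^4/4 - 5*x^3/3 - 2*x^2 + 4*x at the endpoints):
  F(1) − F(−1) = 13/12 − (-43/12) = 14/3.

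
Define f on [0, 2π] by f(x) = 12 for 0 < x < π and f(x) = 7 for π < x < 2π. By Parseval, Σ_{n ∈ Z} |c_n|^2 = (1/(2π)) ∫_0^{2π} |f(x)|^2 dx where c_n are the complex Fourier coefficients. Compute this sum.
Σ |c_n|^2 = 193/2

Parseval equates the L^2 energy of f (normalised by 1/(2π)) with the ℓ^2 sum of its Fourier coefficients: (1/(2π)) ∫_0^{2π} |f|^2 = Σ |c_n|^2.
Compute the left side: (1/(2π)) [∫_0^π 12^2 dx + ∫_π^{2π} 7^2 dx] = (1/(2π)) · (144π + 49π) = (144 + 49)/2 = 193/2.
So Σ_{n ∈ Z} |c_n|^2 = 193/2.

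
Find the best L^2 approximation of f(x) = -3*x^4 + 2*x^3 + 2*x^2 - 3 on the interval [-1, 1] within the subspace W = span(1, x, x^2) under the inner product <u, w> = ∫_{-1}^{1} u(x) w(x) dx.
g(x) = -4*x^2/7 + 6*x/5 - 96/35

The best approximation g ∈ W is the orthogonal projection of f onto W. Writing g = a_0 + a_1 x + a_2 x^2, the coefficients solve the normal equations G · a = b where
  G_{ij} = <φ_i, φ_j> and b_i = <f, φ_i>, with φ_0 = 1, φ_1 = x, φ_2 = x^2.
G =
  [2, 0, 2/3]
  [0, 2/3, 0]
  [2/3, 0, 2/5],
b = (-88/15, 4/5, -72/35).
Solving gives a_0 = -96/35, a_1 = 6/5, a_2 = -4/7, so
  g(x) = -4*x^2/7 + 6*x/5 - 96/35.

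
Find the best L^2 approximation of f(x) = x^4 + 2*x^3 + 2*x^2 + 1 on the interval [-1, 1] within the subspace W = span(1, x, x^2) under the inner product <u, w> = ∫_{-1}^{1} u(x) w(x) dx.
g(x) = 20*x^2/7 + 6*x/5 + 32/35

The best approximation g ∈ W is the orthogonal projection of f onto W. Writing g = a_0 + a_1 x + a_2 x^2, the coefficients solve the normal equations G · a = b where
  G_{ij} = <φ_i, φ_j> and b_i = <f, φ_i>, with φ_0 = 1, φ_1 = x, φ_2 = x^2.
G =
  [2, 0, 2/3]
  [0, 2/3, 0]
  [2/3, 0, 2/5],
b = (56/15, 4/5, 184/105).
Solving gives a_0 = 32/35, a_1 = 6/5, a_2 = 20/7, so
  g(x) = 20*x^2/7 + 6*x/5 + 32/35.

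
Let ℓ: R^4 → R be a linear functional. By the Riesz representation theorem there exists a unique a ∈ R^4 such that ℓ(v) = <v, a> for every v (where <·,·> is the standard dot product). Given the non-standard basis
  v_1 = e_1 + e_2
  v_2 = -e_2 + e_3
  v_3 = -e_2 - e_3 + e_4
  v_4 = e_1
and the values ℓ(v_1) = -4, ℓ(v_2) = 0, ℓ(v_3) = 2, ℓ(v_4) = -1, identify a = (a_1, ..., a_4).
a = (-1, -3, -3, -4)

Write a = (a_1, ..., a_4) in the standard basis. For each basis vector v_i, ℓ(v_i) = <v_i, a> is a linear equation in the a_j's. Collect the n equations into a matrix system V a = ℓ, where row i of V is v_i (expressed in the standard basis). Since V is invertible (lower-triangular with 1s on the diagonal, up to permutation), solve by back-substitution:
  V =
[[1, 1, 0, 0],
 [0, -1, 1, 0],
 [0, -1, -1, 1],
 [1, 0, 0, 0]]
  V a = (-4, 0, 2, -1)
Solving gives a = (-1, -3, -3, -4).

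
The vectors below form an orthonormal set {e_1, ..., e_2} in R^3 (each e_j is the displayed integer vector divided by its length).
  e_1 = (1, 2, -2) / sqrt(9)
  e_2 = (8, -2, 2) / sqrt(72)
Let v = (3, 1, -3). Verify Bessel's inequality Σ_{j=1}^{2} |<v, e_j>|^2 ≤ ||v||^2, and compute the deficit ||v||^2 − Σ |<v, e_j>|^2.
Σ |<v, e_j>|^2 = 17; ||v||^2 = 19; deficit = 2

Write each e_j = u_j / sqrt(<u_j, u_j>) where u_j is the displayed integer vector. Then <v, e_j> = <v, u_j> / sqrt(<u_j, u_j>), so |<v, e_j>|^2 = <v, u_j>^2 / <u_j, u_j>.
Coefficients: <v, e_1> = 11/sqrt(9), <v, e_2> = 16/sqrt(72).
Square and sum: Σ |<v, e_j>|^2 = 17.
Compute ||v||^2 = v·v = 19.
Deficit = 19 − 17 = 2 ≥ 0, confirming Bessel's inequality. (The deficit equals ||v − Σ <v,e_j> e_j||^2, the squared distance from v to span{e_j}.)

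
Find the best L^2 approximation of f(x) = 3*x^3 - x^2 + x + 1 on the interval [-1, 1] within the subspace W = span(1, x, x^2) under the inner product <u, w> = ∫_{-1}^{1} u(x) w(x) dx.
g(x) = -x^2 + 14*x/5 + 1

The best approximation g ∈ W is the orthogonal projection of f onto W. Writing g = a_0 + a_1 x + a_2 x^2, the coefficients solve the normal equations G · a = b where
  G_{ij} = <φ_i, φ_j> and b_i = <f, φ_i>, with φ_0 = 1, φ_1 = x, φ_2 = x^2.
G =
  [2, 0, 2/3]
  [0, 2/3, 0]
  [2/3, 0, 2/5],
b = (4/3, 28/15, 4/15).
Solving gives a_0 = 1, a_1 = 14/5, a_2 = -1, so
  g(x) = -x^2 + 14*x/5 + 1.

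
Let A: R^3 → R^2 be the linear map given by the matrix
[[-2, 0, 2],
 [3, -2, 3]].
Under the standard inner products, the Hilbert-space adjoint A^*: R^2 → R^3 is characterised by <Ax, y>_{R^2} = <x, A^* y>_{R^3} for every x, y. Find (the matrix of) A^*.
A^* = A^T =
[[-2, 3],
 [0, -2],
 [2, 3]]

For real matrices with standard dot products, the defining identity <Ax, y> = <x, A^* y> gives (Ax)^T y = x^T (A^*) y, i.e. x^T A^T y = x^T (A^*) y. Since this holds for all x, y, we must have A^* = A^T. Therefore
A^* =
[[-2, 3],
 [0, -2],
 [2, 3]].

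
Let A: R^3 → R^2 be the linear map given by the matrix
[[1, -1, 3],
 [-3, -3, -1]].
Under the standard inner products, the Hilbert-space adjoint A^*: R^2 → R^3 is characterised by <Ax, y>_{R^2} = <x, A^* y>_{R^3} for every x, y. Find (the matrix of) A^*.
A^* = A^T =
[[1, -3],
 [-1, -3],
 [3, -1]]

For real matrices with standard dot products, the defining identity <Ax, y> = <x, A^* y> gives (Ax)^T y = x^T (A^*) y, i.e. x^T A^T y = x^T (A^*) y. Since this holds for all x, y, we must have A^* = A^T. Therefore
A^* =
[[1, -3],
 [-1, -3],
 [3, -1]].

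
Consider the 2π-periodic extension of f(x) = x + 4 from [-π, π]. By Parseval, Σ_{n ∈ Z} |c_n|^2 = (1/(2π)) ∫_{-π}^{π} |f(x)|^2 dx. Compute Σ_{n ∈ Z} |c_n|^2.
Σ |c_n|^2 = π^2/3 + 16

Expand and integrate term by term over [-π, π]:
  ∫ (x)^2 dx = 1·(2π^3/3); ∫ 2·1·(4)·x dx = 0 (odd integrand); ∫ 4^2 dx = 16·2π.
So (1/(2π)) ∫_{-π}^{π} (x + 4)^2 dx = 1π^2/3 + 16 = π^2/3 + 16.
Parseval ⇒ Σ |c_n|^2 = π^2/3 + 16.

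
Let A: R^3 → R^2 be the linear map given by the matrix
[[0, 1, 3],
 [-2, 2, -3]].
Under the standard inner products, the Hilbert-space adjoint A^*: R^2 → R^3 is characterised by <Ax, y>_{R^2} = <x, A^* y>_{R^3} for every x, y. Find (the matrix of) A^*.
A^* = A^T =
[[0, -2],
 [1, 2],
 [3, -3]]

For real matrices with standard dot products, the defining identity <Ax, y> = <x, A^* y> gives (Ax)^T y = x^T (A^*) y, i.e. x^T A^T y = x^T (A^*) y. Since this holds for all x, y, we must have A^* = A^T. Therefore
A^* =
[[0, -2],
 [1, 2],
 [3, -3]].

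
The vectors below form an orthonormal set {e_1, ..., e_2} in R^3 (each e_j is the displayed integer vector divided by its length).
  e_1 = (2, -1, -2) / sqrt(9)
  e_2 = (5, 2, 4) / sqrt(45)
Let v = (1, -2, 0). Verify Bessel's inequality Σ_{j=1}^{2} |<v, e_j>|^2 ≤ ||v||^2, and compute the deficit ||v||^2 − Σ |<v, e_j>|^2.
Σ |<v, e_j>|^2 = 9/5; ||v||^2 = 5; deficit = 16/5

Write each e_j = u_j / sqrt(<u_j, u_j>) where u_j is the displayed integer vector. Then <v, e_j> = <v, u_j> / sqrt(<u_j, u_j>), so |<v, e_j>|^2 = <v, u_j>^2 / <u_j, u_j>.
Coefficients: <v, e_1> = 4/sqrt(9), <v, e_2> = 1/sqrt(45).
Square and sum: Σ |<v, e_j>|^2 = 9/5.
Compute ||v||^2 = v·v = 5.
Deficit = 5 − 9/5 = 16/5 ≥ 0, confirming Bessel's inequality. (The deficit equals ||v − Σ <v,e_j> e_j||^2, the squared distance from v to span{e_j}.)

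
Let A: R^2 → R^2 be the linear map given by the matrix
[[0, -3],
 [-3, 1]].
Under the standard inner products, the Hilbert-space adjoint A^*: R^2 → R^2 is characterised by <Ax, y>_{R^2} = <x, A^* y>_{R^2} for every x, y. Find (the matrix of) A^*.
A^* = A^T =
[[0, -3],
 [-3, 1]]

For real matrices with standard dot products, the defining identity <Ax, y> = <x, A^* y> gives (Ax)^T y = x^T (A^*) y, i.e. x^T A^T y = x^T (A^*) y. Since this holds for all x, y, we must have A^* = A^T. Therefore
A^* =
[[0, -3],
 [-3, 1]].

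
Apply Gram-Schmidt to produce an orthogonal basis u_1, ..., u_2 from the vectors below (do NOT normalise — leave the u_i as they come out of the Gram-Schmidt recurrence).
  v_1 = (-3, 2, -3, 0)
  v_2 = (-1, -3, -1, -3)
Orthogonal basis:
  u_1 = (-3, 2, -3, 0)
  u_2 = (-1, -3, -1, -3)

Apply the Gram-Schmidt recurrence
  u_1 = v_1
  u_i = v_i − Σ_{j<i} ((v_i · u_j) / (u_j · u_j)) · u_j.

Step by step this gives:
  u_1 = (-3, 2, -3, 0)
  u_2 = (-1, -3, -1, -3)

Orthogonality check:
  u_2 · u_1 = 0 (should be 0)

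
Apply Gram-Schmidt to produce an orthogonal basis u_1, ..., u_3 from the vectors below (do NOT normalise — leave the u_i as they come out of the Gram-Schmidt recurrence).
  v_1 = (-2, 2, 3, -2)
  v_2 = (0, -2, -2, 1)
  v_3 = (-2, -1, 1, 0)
Orthogonal basis:
  u_1 = (-2, 2, 3, -2)
  u_2 = (-8/7, -6/7, -2/7, -1/7)
  u_3 = (0, -1/3, 2/3, 2/3)

Apply the Gram-Schmidt recurrence
  u_1 = v_1
  u_i = v_i − Σ_{j<i} ((v_i · u_j) / (u_j · u_j)) · u_j.

Step by step this gives:
  u_1 = (-2, 2, 3, -2)
  u_2 = (-8/7, -6/7, -2/7, -1/7)
  u_3 = (0, -1/3, 2/3, 2/3)

Orthogonality check:
  u_2 · u_1 = 0 (should be 0)
  u_3 · u_1 = 0 (should be 0)
  u_3 · u_2 = 0 (should be 0)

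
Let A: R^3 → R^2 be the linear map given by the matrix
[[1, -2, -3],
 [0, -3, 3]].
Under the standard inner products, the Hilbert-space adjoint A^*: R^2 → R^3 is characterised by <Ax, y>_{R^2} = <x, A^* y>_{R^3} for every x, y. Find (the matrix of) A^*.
A^* = A^T =
[[1, 0],
 [-2, -3],
 [-3, 3]]

For real matrices with standard dot products, the defining identity <Ax, y> = <x, A^* y> gives (Ax)^T y = x^T (A^*) y, i.e. x^T A^T y = x^T (A^*) y. Since this holds for all x, y, we must have A^* = A^T. Therefore
A^* =
[[1, 0],
 [-2, -3],
 [-3, 3]].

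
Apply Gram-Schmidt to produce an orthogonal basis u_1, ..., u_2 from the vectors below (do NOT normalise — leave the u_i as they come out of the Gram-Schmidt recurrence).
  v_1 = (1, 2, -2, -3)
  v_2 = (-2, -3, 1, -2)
Orthogonal basis:
  u_1 = (1, 2, -2, -3)
  u_2 = (-16/9, -23/9, 5/9, -8/3)

Apply the Gram-Schmidt recurrence
  u_1 = v_1
  u_i = v_i − Σ_{j<i} ((v_i · u_j) / (u_j · u_j)) · u_j.

Step by step this gives:
  u_1 = (1, 2, -2, -3)
  u_2 = (-16/9, -23/9, 5/9, -8/3)

Orthogonality check:
  u_2 · u_1 = 0 (should be 0)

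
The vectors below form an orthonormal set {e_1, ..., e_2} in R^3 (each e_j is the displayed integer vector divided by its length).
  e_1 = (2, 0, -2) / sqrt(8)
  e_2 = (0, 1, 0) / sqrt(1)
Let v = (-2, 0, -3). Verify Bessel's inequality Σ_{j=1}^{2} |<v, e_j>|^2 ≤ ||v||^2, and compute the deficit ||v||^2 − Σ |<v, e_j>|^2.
Σ |<v, e_j>|^2 = 1/2; ||v||^2 = 13; deficit = 25/2

Write each e_j = u_j / sqrt(<u_j, u_j>) where u_j is the displayed integer vector. Then <v, e_j> = <v, u_j> / sqrt(<u_j, u_j>), so |<v, e_j>|^2 = <v, u_j>^2 / <u_j, u_j>.
Coefficients: <v, e_1> = 2/sqrt(8), <v, e_2> = 0/sqrt(1).
Square and sum: Σ |<v, e_j>|^2 = 1/2.
Compute ||v||^2 = v·v = 13.
Deficit = 13 − 1/2 = 25/2 ≥ 0, confirming Bessel's inequality. (The deficit equals ||v − Σ <v,e_j> e_j||^2, the squared distance from v to span{e_j}.)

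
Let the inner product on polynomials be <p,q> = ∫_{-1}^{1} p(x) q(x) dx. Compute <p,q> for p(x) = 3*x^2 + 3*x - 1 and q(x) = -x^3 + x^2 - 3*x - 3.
<p,q> = -20/3

Expand the product: p(x)·q(x) = -3*x^5 - 5*x^3 - 19*x^2 - 6*x + 3.
∫_{-1}^{1} of each monomial x^k gives [2/(k+1) if k even, 0 if k odd]. Integrating term-by-term (or equivalently evaluating the antiderivative F(x) = -x^6/2 - 5*x^4/4 - 19*x^3/3 - 3*x^2 + 3*x at the endpoints):
  F(1) − F(−1) = -97/12 − (-17/12) = -20/3.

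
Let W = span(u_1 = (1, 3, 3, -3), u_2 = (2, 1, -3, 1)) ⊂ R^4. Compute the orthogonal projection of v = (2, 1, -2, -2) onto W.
proj_W(v) = (712/371, 701/371, -447/371, -127/371)

Set up U = [u_1 | ... | u_2] ∈ R^(4×2). The projector onto W = col(U) is P = U (U^T U)^(-1) U^T.
Compute U^T U =
  [28, -7]
  [-7, 15],
and U^T v = (5, 9).
Solve U^T U · c = U^T v for the coefficients: c = (138/371, 41/53). The projection is proj_W(v) = U c.
Check: (v - proj_W(v)) · u_1 = 0  (should be 0).
Check: (v - proj_W(v)) · u_2 = 0  (should be 0).
Result: proj_W(v) = (712/371, 701/371, -447/371, -127/371).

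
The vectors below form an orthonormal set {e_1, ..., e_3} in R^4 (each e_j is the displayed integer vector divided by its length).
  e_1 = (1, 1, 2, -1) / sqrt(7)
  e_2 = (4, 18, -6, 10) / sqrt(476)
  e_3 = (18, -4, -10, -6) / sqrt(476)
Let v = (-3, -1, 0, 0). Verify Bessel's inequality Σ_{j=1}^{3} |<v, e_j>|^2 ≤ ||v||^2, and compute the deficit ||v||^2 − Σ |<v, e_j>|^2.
Σ |<v, e_j>|^2 = 66/7; ||v||^2 = 10; deficit = 4/7

Write each e_j = u_j / sqrt(<u_j, u_j>) where u_j is the displayed integer vector. Then <v, e_j> = <v, u_j> / sqrt(<u_j, u_j>), so |<v, e_j>|^2 = <v, u_j>^2 / <u_j, u_j>.
Coefficients: <v, e_1> = -4/sqrt(7), <v, e_2> = -30/sqrt(476), <v, e_3> = -50/sqrt(476).
Square and sum: Σ |<v, e_j>|^2 = 66/7.
Compute ||v||^2 = v·v = 10.
Deficit = 10 − 66/7 = 4/7 ≥ 0, confirming Bessel's inequality. (The deficit equals ||v − Σ <v,e_j> e_j||^2, the squared distance from v to span{e_j}.)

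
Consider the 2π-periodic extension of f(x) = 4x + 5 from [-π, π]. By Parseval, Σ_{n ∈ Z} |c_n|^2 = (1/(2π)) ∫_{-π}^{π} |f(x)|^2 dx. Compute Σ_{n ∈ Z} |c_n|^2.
Σ |c_n|^2 = 16π^2/3 + 25

Expand and integrate term by term over [-π, π]:
  ∫ (4x)^2 dx = 16·(2π^3/3); ∫ 2·4·(5)·x dx = 0 (odd integrand); ∫ 5^2 dx = 25·2π.
So (1/(2π)) ∫_{-π}^{π} (4x + 5)^2 dx = 16π^2/3 + 25 = 16π^2/3 + 25.
Parseval ⇒ Σ |c_n|^2 = 16π^2/3 + 25.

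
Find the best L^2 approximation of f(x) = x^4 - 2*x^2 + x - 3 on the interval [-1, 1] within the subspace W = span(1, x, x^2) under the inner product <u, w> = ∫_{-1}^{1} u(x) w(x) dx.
g(x) = -8*x^2/7 + x - 108/35

The best approximation g ∈ W is the orthogonal projection of f onto W. Writing g = a_0 + a_1 x + a_2 x^2, the coefficients solve the normal equations G · a = b where
  G_{ij} = <φ_i, φ_j> and b_i = <f, φ_i>, with φ_0 = 1, φ_1 = x, φ_2 = x^2.
G =
  [2, 0, 2/3]
  [0, 2/3, 0]
  [2/3, 0, 2/5],
b = (-104/15, 2/3, -88/35).
Solving gives a_0 = -108/35, a_1 = 1, a_2 = -8/7, so
  g(x) = -8*x^2/7 + x - 108/35.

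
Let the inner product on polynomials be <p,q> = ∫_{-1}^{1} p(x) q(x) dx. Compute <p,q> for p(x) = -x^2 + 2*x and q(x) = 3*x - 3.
<p,q> = 6

Expand the product: p(x)·q(x) = -3*x^3 + 9*x^2 - 6*x.
∫_{-1}^{1} of each monomial x^k gives [2/(k+1) if k even, 0 if k odd]. Integrating term-by-term (or equivalently evaluating the antiderivative F(x) = -3*x^4/4 + 3*x^3 - 3*x^2 at the endpoints):
  F(1) − F(−1) = -3/4 − (-27/4) = 6.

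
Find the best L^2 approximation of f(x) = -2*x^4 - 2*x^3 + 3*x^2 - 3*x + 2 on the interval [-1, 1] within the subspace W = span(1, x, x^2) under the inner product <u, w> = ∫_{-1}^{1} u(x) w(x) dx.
g(x) = 9*x^2/7 - 21*x/5 + 76/35

The best approximation g ∈ W is the orthogonal projection of f onto W. Writing g = a_0 + a_1 x + a_2 x^2, the coefficients solve the normal equations G · a = b where
  G_{ij} = <φ_i, φ_j> and b_i = <f, φ_i>, with φ_0 = 1, φ_1 = x, φ_2 = x^2.
G =
  [2, 0, 2/3]
  [0, 2/3, 0]
  [2/3, 0, 2/5],
b = (26/5, -14/5, 206/105).
Solving gives a_0 = 76/35, a_1 = -21/5, a_2 = 9/7, so
  g(x) = 9*x^2/7 - 21*x/5 + 76/35.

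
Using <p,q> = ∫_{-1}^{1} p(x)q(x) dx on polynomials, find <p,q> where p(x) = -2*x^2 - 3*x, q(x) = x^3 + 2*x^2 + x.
<p,q> = -24/5

Expand the product: p(x)·q(x) = -2*x^5 - 7*x^4 - 8*x^3 - 3*x^2.
∫_{-1}^{1} of each monomial x^k gives [2/(k+1) if k even, 0 if k odd]. Integrating term-by-term (or equivalently evaluating the antiderivative F(x) = -x^6/3 - 7*x^5/5 - 2*x^4 - x^3 at the endpoints):
  F(1) − F(−1) = -71/15 − (1/15) = -24/5.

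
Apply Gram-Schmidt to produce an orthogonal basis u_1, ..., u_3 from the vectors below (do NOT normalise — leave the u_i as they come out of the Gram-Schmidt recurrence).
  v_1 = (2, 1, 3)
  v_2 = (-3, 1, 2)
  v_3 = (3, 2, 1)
Orthogonal basis:
  u_1 = (2, 1, 3)
  u_2 = (-22/7, 13/14, 25/14)
  u_3 = (8/65, 8/5, -8/13)

Apply the Gram-Schmidt recurrence
  u_1 = v_1
  u_i = v_i − Σ_{j<i} ((v_i · u_j) / (u_j · u_j)) · u_j.

Step by step this gives:
  u_1 = (2, 1, 3)
  u_2 = (-22/7, 13/14, 25/14)
  u_3 = (8/65, 8/5, -8/13)

Orthogonality check:
  u_2 · u_1 = 0 (should be 0)
  u_3 · u_1 = 0 (should be 0)
  u_3 · u_2 = 0 (should be 0)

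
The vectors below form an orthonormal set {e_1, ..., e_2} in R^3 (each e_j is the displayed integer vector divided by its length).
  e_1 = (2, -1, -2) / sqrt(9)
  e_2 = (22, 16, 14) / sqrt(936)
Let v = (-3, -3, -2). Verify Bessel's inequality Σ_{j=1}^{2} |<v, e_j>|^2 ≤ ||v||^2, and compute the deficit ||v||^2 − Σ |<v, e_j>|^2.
Σ |<v, e_j>|^2 = 563/26; ||v||^2 = 22; deficit = 9/26

Write each e_j = u_j / sqrt(<u_j, u_j>) where u_j is the displayed integer vector. Then <v, e_j> = <v, u_j> / sqrt(<u_j, u_j>), so |<v, e_j>|^2 = <v, u_j>^2 / <u_j, u_j>.
Coefficients: <v, e_1> = 1/sqrt(9), <v, e_2> = -142/sqrt(936).
Square and sum: Σ |<v, e_j>|^2 = 563/26.
Compute ||v||^2 = v·v = 22.
Deficit = 22 − 563/26 = 9/26 ≥ 0, confirming Bessel's inequality. (The deficit equals ||v − Σ <v,e_j> e_j||^2, the squared distance from v to span{e_j}.)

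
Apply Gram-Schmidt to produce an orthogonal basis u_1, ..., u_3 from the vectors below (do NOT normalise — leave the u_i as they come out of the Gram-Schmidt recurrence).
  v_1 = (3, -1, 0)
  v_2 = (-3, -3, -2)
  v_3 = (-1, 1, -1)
Orthogonal basis:
  u_1 = (3, -1, 0)
  u_2 = (-6/5, -18/5, -2)
  u_3 = (4/23, 12/23, -24/23)

Apply the Gram-Schmidt recurrence
  u_1 = v_1
  u_i = v_i − Σ_{j<i} ((v_i · u_j) / (u_j · u_j)) · u_j.

Step by step this gives:
  u_1 = (3, -1, 0)
  u_2 = (-6/5, -18/5, -2)
  u_3 = (4/23, 12/23, -24/23)

Orthogonality check:
  u_2 · u_1 = 0 (should be 0)
  u_3 · u_1 = 0 (should be 0)
  u_3 · u_2 = 0 (should be 0)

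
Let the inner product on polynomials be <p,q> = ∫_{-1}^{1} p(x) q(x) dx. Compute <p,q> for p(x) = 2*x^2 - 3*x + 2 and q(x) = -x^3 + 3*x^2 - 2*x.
<p,q> = 58/5

Expand the product: p(x)·q(x) = -2*x^5 + 9*x^4 - 15*x^3 + 12*x^2 - 4*x.
∫_{-1}^{1} of each monomial x^k gives [2/(k+1) if k even, 0 if k odd]. Integrating term-by-term (or equivalently evaluating the antiderivative F(x) = -x^6/3 + 9*x^5/5 - 15*x^4/4 + 4*x^3 - 2*x^2 at the endpoints):
  F(1) − F(−1) = -17/60 − (-713/60) = 58/5.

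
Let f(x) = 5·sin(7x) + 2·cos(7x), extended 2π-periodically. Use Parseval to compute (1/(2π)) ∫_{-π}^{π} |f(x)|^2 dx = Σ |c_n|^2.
Σ |c_n|^2 = 29/2

Expand |f|^2 and use orthogonality of {sin(nx), cos(mx)} on [-π, π]:
  ∫_{-π}^{π} sin(nx)^2 dx = π, ∫ cos(mx)^2 dx = π, and cross terms integrate to 0.
So ∫_{-π}^{π} f(x)^2 dx = 5^2 · π + 2^2 · π = (25 + 4)π.
Divide by 2π: (25 + 4)/2 = 29/2.
By Parseval, this equals Σ |c_n|^2.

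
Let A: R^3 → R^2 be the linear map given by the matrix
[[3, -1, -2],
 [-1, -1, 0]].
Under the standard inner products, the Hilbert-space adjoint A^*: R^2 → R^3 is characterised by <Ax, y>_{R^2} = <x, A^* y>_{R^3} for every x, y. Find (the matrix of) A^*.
A^* = A^T =
[[3, -1],
 [-1, -1],
 [-2, 0]]

For real matrices with standard dot products, the defining identity <Ax, y> = <x, A^* y> gives (Ax)^T y = x^T (A^*) y, i.e. x^T A^T y = x^T (A^*) y. Since this holds for all x, y, we must have A^* = A^T. Therefore
A^* =
[[3, -1],
 [-1, -1],
 [-2, 0]].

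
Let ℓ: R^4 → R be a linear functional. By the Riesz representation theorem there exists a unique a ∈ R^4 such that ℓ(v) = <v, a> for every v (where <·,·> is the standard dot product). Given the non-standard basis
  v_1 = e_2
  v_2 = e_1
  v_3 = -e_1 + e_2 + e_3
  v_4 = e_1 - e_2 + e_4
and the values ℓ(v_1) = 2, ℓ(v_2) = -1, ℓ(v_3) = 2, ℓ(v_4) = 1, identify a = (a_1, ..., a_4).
a = (-1, 2, -1, 4)

Write a = (a_1, ..., a_4) in the standard basis. For each basis vector v_i, ℓ(v_i) = <v_i, a> is a linear equation in the a_j's. Collect the n equations into a matrix system V a = ℓ, where row i of V is v_i (expressed in the standard basis). Since V is invertible (lower-triangular with 1s on the diagonal, up to permutation), solve by back-substitution:
  V =
[[0, 1, 0, 0],
 [1, 0, 0, 0],
 [-1, 1, 1, 0],
 [1, -1, 0, 1]]
  V a = (2, -1, 2, 1)
Solving gives a = (-1, 2, -1, 4).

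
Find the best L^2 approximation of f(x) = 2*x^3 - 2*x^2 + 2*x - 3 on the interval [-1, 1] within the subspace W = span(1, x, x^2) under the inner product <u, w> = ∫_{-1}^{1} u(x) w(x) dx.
g(x) = -2*x^2 + 16*x/5 - 3

The best approximation g ∈ W is the orthogonal projection of f onto W. Writing g = a_0 + a_1 x + a_2 x^2, the coefficients solve the normal equations G · a = b where
  G_{ij} = <φ_i, φ_j> and b_i = <f, φ_i>, with φ_0 = 1, φ_1 = x, φ_2 = x^2.
G =
  [2, 0, 2/3]
  [0, 2/3, 0]
  [2/3, 0, 2/5],
b = (-22/3, 32/15, -14/5).
Solving gives a_0 = -3, a_1 = 16/5, a_2 = -2, so
  g(x) = -2*x^2 + 16*x/5 - 3.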